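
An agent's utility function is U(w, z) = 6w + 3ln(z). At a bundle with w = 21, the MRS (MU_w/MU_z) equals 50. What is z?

MU_w = 6, MU_z = 3/z.
MRS = 6 ÷ (3/z).
MRS depends only on z: 2·z = 50 ⇒ z = 50/2 = 25.

z = 25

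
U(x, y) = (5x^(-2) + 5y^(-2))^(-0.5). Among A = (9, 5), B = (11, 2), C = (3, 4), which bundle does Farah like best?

Evaluate utility at each bundle:
U(A) = 1.955.
U(B) = 0.880.
U(C) = 1.073.
Highest utility is A, so A ≻ C ≻ B.

Bundle A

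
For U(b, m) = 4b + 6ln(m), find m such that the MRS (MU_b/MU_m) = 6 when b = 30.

MU_b = 4, MU_m = 6/m.
MRS = 4 ÷ (6/m).
MRS depends only on m: (2/3)·m = 6 ⇒ m = 6/(2/3) = 9.

m = 9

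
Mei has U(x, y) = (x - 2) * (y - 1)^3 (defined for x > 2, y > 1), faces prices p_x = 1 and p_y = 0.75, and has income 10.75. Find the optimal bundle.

x* = 4, y* = 9

MU_x = (y−1)^3, MU_y = 3·(x−2)·(y−1)^2.
MRS = (1/3)·(y−1)/(x−2).
Tangency: set MRS = p_x/p_y = 1/0.75 = 4/3.
So (1/3)·(y − 1)/(x − 2) = 4/3, i.e. (y − 1) = 4·(x − 2).
Rewrite the budget in excess-of-subsistence terms: 1·(x − 2) + 0.75·(y − 1) = 10.75 − 1·2 − 0.75·1 = 8.
Substituting, 4·(x − 2) = 8, so x − 2 = 2 and x* = 4.
Then y − 1 = 4·2 = 8, so y* = 9.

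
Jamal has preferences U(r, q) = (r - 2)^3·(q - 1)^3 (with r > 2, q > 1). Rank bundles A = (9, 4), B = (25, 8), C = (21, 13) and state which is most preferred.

Evaluate utility at each bundle:
U(A) = 9261.
U(B) = 4173281.
U(C) = 11852352.
Highest utility is C, so C ≻ B ≻ A.

Bundle C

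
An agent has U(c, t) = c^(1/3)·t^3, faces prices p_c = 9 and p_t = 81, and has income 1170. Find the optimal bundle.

c* = 13, t* = 13

MU_c = 1/3·c^(-2/3)·t^3 and MU_t = 3·c^(1/3)·t^2.
MRS = MU_c/MU_t = (1/9)·t/c.
Tangency: set MRS = p_c/p_t = 9/81 = 1/9.
So (1/9)·t/c = 1/9, i.e. t = c.
Substitute into the budget 9·c + 81·t = 1170: 90·c = 1170, so c* = 13.
Then t* = 13.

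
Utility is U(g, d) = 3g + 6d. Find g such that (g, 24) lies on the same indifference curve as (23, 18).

g = 11

U(23, 18) = 177.
Set U(g, 24) = 177 and solve.
3g + 6·24 = 177 ⇒ 3g = 33 ⇒ g = 11.
Check: U(11, 24) = 177.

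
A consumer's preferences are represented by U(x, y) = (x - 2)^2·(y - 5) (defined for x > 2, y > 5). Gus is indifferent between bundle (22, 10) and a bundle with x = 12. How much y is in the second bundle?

y = 25

U(22, 10) = 2000.
Set U(12, y) = 2000 and solve.
With x = 12: (12 − 2)^2 = 100, so (y − 5) = 2000/100 = 20.
So y = 5 + 20 = 25.
Check: U(12, 25) = 2000.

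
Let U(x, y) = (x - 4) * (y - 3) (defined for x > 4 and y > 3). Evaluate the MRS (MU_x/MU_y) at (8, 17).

MRS = 3.5

MU_x = (y−3), MU_y = (x−4).
MRS = (y−3)/(x−4).
At (8, 17): MRS = 3.5.
The indifference curve has slope −3.5 at this bundle.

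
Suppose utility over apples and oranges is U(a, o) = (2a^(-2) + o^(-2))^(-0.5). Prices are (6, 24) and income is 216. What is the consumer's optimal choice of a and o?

a* = 12, o* = 6

For CES with ρ = -2, MRS = (2/1)·(o/a)^3.
Tangency: set MRS = p_a/p_o = 6/24 = 0.25.
So (o/a)^3 = 0.125; taking the cube root, o/a = 0.5, i.e. o = 0.5·a.
Substitute into the budget 6·a + 24·o = 216: 18·a = 216, so a* = 12 and o* = 0.5·12 = 6.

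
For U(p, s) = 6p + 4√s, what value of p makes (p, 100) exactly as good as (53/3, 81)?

U(53/3, 81) = 142.
Set U(p, 100) = 142 and solve.
With s = 100: √100 = 10, so 6p = 142 − 4·10 = 102 and p = 17.
Check: U(17, 100) = 142.

p = 17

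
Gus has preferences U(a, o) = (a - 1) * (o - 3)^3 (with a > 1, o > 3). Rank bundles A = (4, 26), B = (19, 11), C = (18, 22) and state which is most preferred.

Evaluate utility at each bundle:
U(A) = 36501.
U(B) = 9216.
U(C) = 116603.
Highest utility is C, so C ≻ A ≻ B.

Bundle C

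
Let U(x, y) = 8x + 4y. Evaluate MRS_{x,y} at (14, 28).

MU_x = 8, MU_y = 4, so MRS = 8/4 = 2 at every bundle.
At (14, 28): MRS = 2.
That is, one extra unit of x is worth 2 units of y at the margin.

MRS = 2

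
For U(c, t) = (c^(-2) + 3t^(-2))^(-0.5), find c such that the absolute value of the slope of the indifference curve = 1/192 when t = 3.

c = 12

For CES with ρ = -2, MRS = (1/3)·(t/c)^3.
Setting (1/3)·(3/c)^3 = 1/192 gives (3/c)^3 = 1/64, so 3/c = 0.25 and c = 12.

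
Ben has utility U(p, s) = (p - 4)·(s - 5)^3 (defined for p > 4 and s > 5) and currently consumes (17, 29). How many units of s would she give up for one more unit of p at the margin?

MRS = 8/13

MU_p = (s−5)^3, MU_s = 3·(p−4)·(s−5)^2.
MRS = (1/3)·(s−5)/(p−4).
At (17, 29): MRS = 8/13.
That is, one extra unit of p is worth 8/13 units of s at the margin.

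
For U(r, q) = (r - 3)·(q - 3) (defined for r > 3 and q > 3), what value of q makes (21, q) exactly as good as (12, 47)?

U(12, 47) = 396.
Set U(21, q) = 396 and solve.
With r = 21: (21 − 3) = 18, so (q − 3) = 396/18 = 22.
So q = 3 + 22 = 25.
Check: U(21, 25) = 396.

q = 25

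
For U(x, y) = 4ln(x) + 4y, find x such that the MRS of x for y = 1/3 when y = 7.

x = 3

MU_x = 4/x, MU_y = 4.
MRS = 4/x ÷ 4.
MRS depends only on x: 1/x = 1/3 ⇒ x = 1/(1/3) = 3.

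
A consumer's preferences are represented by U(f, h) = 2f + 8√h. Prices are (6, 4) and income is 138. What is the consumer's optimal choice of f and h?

f* = 17, h* = 9

MU_f = 2, MU_h = 8/(2√h).
MRS = 2 ÷ (8/(2√h)).
Tangency: set MRS = p_f/p_h = 6/4 = 1.5.
MRS depends only on h: 0.5·√h = 1.5 ⇒ √h = 1.5/0.5 = 3 ⇒ h* = 9.
From the budget, 6·f = 138 − 4·9 = 102, so f* = 17.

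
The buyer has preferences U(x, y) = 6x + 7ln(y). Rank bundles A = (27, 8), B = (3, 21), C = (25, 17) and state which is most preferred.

Bundle A

Evaluate utility at each bundle:
U(A) = 176.556.
U(B) = 39.312.
U(C) = 169.832.
Highest utility is A, so A ≻ C ≻ B.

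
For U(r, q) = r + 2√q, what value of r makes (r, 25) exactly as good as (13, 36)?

r = 15

U(13, 36) = 25.
Set U(r, 25) = 25 and solve.
With q = 25: √25 = 5, so r = 25 − 2·5 = 15.
Check: U(15, 25) = 25.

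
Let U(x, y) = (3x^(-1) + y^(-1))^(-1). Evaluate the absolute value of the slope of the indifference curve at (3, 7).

MRS = 49/3

For CES with ρ = -1, MRS = (3/1)·(y/x)^2.
At (3, 7): MRS = 49/3.
The indifference curve has slope −49/3 at this bundle.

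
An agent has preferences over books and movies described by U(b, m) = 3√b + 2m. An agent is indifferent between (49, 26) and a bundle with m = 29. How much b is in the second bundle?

b = 25

U(49, 26) = 73.
Set U(b, 29) = 73 and solve.
With m = 29: 3√b = 73 − 2·29 = 15, so √b = 5 and b = 25.
Check: U(25, 29) = 73.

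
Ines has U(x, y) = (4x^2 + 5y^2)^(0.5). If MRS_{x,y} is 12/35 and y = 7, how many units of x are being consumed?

For CES with ρ = 2, MRS = (4/5)·(y/x)^(-1).
Setting (4/5)·(7/x)^(-1) = 12/35 gives (7/x)^(-1) = 3/7, so 7/x = 7/3 and x = 3.

x = 3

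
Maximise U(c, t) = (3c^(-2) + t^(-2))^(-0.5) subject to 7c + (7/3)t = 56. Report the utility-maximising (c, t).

For CES with ρ = -2, MRS = (3/1)·(t/c)^3.
Tangency: set MRS = p_c/p_t = 7/(7/3) = 3.
So (t/c)^3 = 1; taking the cube root, t/c = 1, i.e. t = c.
Substitute into the budget 7·c + (7/3)·t = 56: (28/3)·c = 56, so c* = 6 and t* = 6.

c* = 6, t* = 6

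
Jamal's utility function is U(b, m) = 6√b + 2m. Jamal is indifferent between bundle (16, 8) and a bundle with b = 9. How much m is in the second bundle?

U(16, 8) = 40.
Set U(9, m) = 40 and solve.
With b = 9: √9 = 3, so 2m = 40 − 6·3 = 22 and m = 11.
Check: U(9, 11) = 40.

m = 11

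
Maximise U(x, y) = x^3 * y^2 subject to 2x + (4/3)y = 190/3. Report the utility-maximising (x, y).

MU_x = 3·x^2·y^2 and MU_y = 2·x^3·y.
MRS = MU_x/MU_y = (3/2)·y/x.
Tangency: set MRS = p_x/p_y = 2/(4/3) = 1.5.
So (3/2)·y/x = 1.5, i.e. y = x.
Substitute into the budget 2·x + (4/3)·y = 190/3: (10/3)·x = 190/3, so x* = 19.
Then y* = 19.

x* = 19, y* = 19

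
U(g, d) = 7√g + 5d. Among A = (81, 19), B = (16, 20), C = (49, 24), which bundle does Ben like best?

Bundle C

Evaluate utility at each bundle:
U(A) = 158.000.
U(B) = 128.000.
U(C) = 169.000.
Highest utility is C, so C ≻ A ≻ B.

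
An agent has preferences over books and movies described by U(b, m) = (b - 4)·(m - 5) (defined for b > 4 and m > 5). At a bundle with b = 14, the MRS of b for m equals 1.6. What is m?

MU_b = (m−5), MU_m = (b−4).
MRS = (m−5)/(b−4).
Substitute b = 14: MRS = (m − 5)/10. Setting this equal to 1.6 gives m − 5 = 1.6·10 = 16, so m = 21.

m = 21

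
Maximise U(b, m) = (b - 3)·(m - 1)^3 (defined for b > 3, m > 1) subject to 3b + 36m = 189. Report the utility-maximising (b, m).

MU_b = (m−1)^3, MU_m = 3·(b−3)·(m−1)^2.
MRS = (1/3)·(m−1)/(b−3).
Tangency: set MRS = p_b/p_m = 3/36 = 1/12.
So (1/3)·(m − 1)/(b − 3) = 1/12, i.e. (m − 1) = 0.25·(b − 3).
Rewrite the budget in excess-of-subsistence terms: 3·(b − 3) + 36·(m − 1) = 189 − 3·3 − 36·1 = 144.
Substituting, 12·(b − 3) = 144, so b − 3 = 12 and b* = 15.
Then m − 1 = 0.25·12 = 3, so m* = 4.

b* = 15, m* = 4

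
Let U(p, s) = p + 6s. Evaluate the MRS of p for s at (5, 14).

MRS = 1/6

MU_p = 1, MU_s = 6, so MRS = 1/6 at every bundle.
At (5, 14): MRS = 1/6.
The indifference curve has slope −1/6 at this bundle.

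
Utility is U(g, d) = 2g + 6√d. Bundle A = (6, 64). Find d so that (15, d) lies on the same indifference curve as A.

U(6, 64) = 60.
Set U(15, d) = 60 and solve.
With g = 15: 6√d = 60 − 2·15 = 30, so √d = 5 and d = 25.
Check: U(15, 25) = 60.

d = 25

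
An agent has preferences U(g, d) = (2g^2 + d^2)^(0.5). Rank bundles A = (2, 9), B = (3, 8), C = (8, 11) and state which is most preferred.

Evaluate utility at each bundle:
U(A) = 9.434.
U(B) = 9.055.
U(C) = 15.780.
Highest utility is C, so C ≻ A ≻ B.

Bundle C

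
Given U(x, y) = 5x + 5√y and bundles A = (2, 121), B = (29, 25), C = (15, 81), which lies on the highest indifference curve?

Bundle B

Evaluate utility at each bundle:
U(A) = 65.000.
U(B) = 170.000.
U(C) = 120.000.
Highest utility is B, so B ≻ C ≻ A.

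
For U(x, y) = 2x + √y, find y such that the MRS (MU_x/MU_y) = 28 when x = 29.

MU_x = 2, MU_y = 1/(2√y).
MRS = 2 ÷ (1/(2√y)).
MRS depends only on y: 4·√y = 28 ⇒ √y = 28/4 = 7 ⇒ y = 49.

y = 49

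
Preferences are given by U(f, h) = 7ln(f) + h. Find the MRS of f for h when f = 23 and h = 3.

MRS = 7/23

MU_f = 7/f, MU_h = 1.
MRS = 7/f ÷ 1.
At (23, 3): MRS = 7/23.
So at (23, 3) the consumer would give up 7/23 units of h for one more unit of f.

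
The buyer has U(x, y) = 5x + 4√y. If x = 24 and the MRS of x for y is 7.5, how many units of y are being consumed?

y = 9

MU_x = 5, MU_y = 4/(2√y).
MRS = 5 ÷ (4/(2√y)).
MRS depends only on y: 2.5·√y = 7.5 ⇒ √y = 7.5/2.5 = 3 ⇒ y = 9.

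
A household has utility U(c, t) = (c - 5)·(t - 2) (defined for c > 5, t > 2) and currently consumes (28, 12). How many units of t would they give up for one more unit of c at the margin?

MU_c = (t−2), MU_t = (c−5).
MRS = (t−2)/(c−5).
At (28, 12): MRS = 10/23.
That is, one extra unit of c is worth 10/23 units of t at the margin.

MRS = 10/23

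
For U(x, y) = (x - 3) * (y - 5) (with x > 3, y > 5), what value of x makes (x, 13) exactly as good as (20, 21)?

x = 37

U(20, 21) = 272.
Set U(x, 13) = 272 and solve.
With y = 13: (13 − 5) = 8, so (x − 3) = 272/8 = 34.
So x = 3 + 34 = 37.
Check: U(37, 13) = 272.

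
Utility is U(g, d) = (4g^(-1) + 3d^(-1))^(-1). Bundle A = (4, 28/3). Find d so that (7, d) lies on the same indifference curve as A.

d = 4

U depends on (g, d) only through S = 4g^(-1) + 3d^(-1), so equal utility means equal S. At (4, 28/3): S = 37/28.
With g = 7: 4·7^(-1) = 4/7, so 3d^(-1) = 37/28 − 4/7 = 0.75, i.e. d^(-1) = 0.25.
Hence d = 1/0.25 = 4.
Check: U(7, 4) = 0.7568.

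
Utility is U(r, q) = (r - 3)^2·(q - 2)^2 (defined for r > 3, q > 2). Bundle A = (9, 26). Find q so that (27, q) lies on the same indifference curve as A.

q = 8

U(9, 26) = 20736.
Set U(27, q) = 20736 and solve.
With r = 27: (27 − 3)^2 = 576, so (q − 2)^2 = 20736/576 = 36.
Taking the square root (with q > 2): q − 2 = 6, so q = 8.
Check: U(27, 8) = 20736.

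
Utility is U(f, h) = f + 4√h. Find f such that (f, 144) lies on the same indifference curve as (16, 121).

U(16, 121) = 60.
Set U(f, 144) = 60 and solve.
With h = 144: √144 = 12, so f = 60 − 4·12 = 12.
Check: U(12, 144) = 60.

f = 12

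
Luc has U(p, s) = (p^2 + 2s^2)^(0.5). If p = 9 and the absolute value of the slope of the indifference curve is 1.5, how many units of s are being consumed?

For CES with ρ = 2, MRS = (1/2)·(s/p)^(-1).
Setting (1/2)·(s/9)^(-1) = 1.5 gives (s/9)^(-1) = 3, so s/9 = 1/3 and s = 3.

s = 3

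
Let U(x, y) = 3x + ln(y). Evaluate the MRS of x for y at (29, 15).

MRS = 45

MU_x = 3, MU_y = 1/y.
MRS = 3 ÷ (1/y).
At (29, 15): MRS = 45.
So at (29, 15) the consumer would give up 45 units of y for one more unit of x.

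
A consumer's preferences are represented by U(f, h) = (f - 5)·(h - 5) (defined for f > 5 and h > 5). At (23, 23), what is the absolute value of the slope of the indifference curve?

MRS = 1

MU_f = (h−5), MU_h = (f−5).
MRS = (h−5)/(f−5).
At (23, 23): MRS = 1.
So at (23, 23) the consumer would give up 1 units of h for one more unit of f.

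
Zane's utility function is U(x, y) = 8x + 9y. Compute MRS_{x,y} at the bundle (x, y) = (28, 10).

MRS = 8/9

MU_x = 8, MU_y = 9, so MRS = 8/9 at every bundle.
At (28, 10): MRS = 8/9.
So at (28, 10) the consumer would give up 8/9 units of y for one more unit of x.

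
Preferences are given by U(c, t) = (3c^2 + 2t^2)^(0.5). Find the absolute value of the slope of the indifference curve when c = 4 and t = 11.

MRS = 6/11

For CES with ρ = 2, MRS = (3/2)·(t/c)^(-1).
At (4, 11): MRS = 6/11.
That is, one extra unit of c is worth 6/11 units of t at the margin.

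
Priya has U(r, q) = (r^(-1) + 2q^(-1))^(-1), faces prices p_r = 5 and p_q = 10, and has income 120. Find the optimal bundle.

r* = 8, q* = 8

For CES with ρ = -1, MRS = (1/2)·(q/r)^2.
Tangency: set MRS = p_r/p_q = 5/10 = 0.5.
So (q/r)^2 = 1; taking the square root, q/r = 1, i.e. q = r.
Substitute into the budget 5·r + 10·q = 120: 15·r = 120, so r* = 8 and q* = 8.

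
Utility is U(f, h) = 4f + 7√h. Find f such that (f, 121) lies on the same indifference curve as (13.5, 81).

f = 10

U(13.5, 81) = 117.
Set U(f, 121) = 117 and solve.
With h = 121: √121 = 11, so 4f = 117 − 7·11 = 40 and f = 10.
Check: U(10, 121) = 117.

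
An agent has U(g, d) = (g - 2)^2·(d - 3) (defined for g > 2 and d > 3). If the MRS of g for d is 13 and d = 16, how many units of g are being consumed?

MU_g = 2·(g−2)·(d−3), MU_d = (g−2)^2.
MRS = (2/1)·(d−3)/(g−2).
Substitute d = 16: MRS = 26/(g − 2). Setting this equal to 13 gives g − 2 = 26/13 = 2, so g = 4.

g = 4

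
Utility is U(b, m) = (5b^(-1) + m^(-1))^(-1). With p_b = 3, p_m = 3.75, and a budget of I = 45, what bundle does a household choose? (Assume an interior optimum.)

For CES with ρ = -1, MRS = (5/1)·(m/b)^2.
Tangency: set MRS = p_b/p_m = 3/3.75 = 0.8.
So (m/b)^2 = 4/25; taking the square root, m/b = 0.4, i.e. m = 0.4·b.
Substitute into the budget 3·b + 3.75·m = 45: 4.5·b = 45, so b* = 10 and m* = 0.4·10 = 4.

b* = 10, m* = 4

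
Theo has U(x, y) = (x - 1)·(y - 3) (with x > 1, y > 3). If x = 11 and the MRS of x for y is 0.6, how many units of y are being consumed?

y = 9

MU_x = (y−3), MU_y = (x−1).
MRS = (y−3)/(x−1).
Substitute x = 11: MRS = (y − 3)/10. Setting this equal to 0.6 gives y − 3 = 0.6·10 = 6, so y = 9.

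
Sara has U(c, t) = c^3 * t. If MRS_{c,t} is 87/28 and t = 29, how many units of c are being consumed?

c = 28

MU_c = 3·c^2·t and MU_t = c^3.
MRS = MU_c/MU_t = (3/1)·t/c.
Substitute t = 29: MRS = 87/c. Setting 87/c = 87/28 gives c = 87/(87/28) = 28.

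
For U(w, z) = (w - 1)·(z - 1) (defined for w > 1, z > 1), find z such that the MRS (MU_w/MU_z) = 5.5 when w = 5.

z = 23

MU_w = (z−1), MU_z = (w−1).
MRS = (z−1)/(w−1).
Substitute w = 5: MRS = (z − 1)/4. Setting this equal to 5.5 gives z − 1 = 5.5·4 = 22, so z = 23.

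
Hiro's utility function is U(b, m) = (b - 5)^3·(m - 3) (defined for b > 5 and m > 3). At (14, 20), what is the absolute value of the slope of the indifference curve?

MU_b = 3·(b−5)^2·(m−3), MU_m = (b−5)^3.
MRS = (3/1)·(m−3)/(b−5).
At (14, 20): MRS = 17/3.
The indifference curve has slope −17/3 at this bundle.

MRS = 17/3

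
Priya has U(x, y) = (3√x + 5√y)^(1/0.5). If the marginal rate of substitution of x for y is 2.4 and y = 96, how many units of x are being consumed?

For CES with ρ = 0.5, MRS = (3/5)·√(y/x).
Setting (3/5)·√(96/x) = 2.4 gives √(96/x) = 4, so 96/x = 16 and x = 6.

x = 6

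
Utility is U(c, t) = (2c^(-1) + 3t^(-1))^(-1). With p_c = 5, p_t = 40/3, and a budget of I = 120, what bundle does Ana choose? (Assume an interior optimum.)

c* = 8, t* = 6

For CES with ρ = -1, MRS = (2/3)·(t/c)^2.
Tangency: set MRS = p_c/p_t = 5/(40/3) = 0.375.
So (t/c)^2 = 9/16; taking the square root, t/c = 0.75, i.e. t = 0.75·c.
Substitute into the budget 5·c + (40/3)·t = 120: 15·c = 120, so c* = 8 and t* = 0.75·8 = 6.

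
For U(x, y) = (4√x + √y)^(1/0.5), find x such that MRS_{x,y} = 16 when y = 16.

For CES with ρ = 0.5, MRS = (4/1)·√(y/x).
Setting (4/1)·√(16/x) = 16 gives √(16/x) = 4, so 16/x = 16 and x = 1.

x = 1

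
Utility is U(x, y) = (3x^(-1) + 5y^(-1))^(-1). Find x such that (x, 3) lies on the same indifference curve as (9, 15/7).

U depends on (x, y) only through S = 3x^(-1) + 5y^(-1), so equal utility means equal S. At (9, 15/7): S = 8/3.
With y = 3: 5·3^(-1) = 5/3, so 3x^(-1) = 8/3 − 5/3 = 1, i.e. x^(-1) = 1/3.
Hence x = 1/(1/3) = 3.
Check: U(3, 3) = 0.375.

x = 3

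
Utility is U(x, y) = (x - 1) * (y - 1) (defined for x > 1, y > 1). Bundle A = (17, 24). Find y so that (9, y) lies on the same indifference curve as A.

U(17, 24) = 368.
Set U(9, y) = 368 and solve.
With x = 9: (9 − 1) = 8, so (y − 1) = 368/8 = 46.
So y = 1 + 46 = 47.
Check: U(9, 47) = 368.

y = 47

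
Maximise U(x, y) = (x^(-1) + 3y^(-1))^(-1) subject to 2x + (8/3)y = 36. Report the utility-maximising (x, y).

x* = 6, y* = 9

For CES with ρ = -1, MRS = (1/3)·(y/x)^2.
Tangency: set MRS = p_x/p_y = 2/(8/3) = 0.75.
So (y/x)^2 = 2.25; taking the square root, y/x = 1.5, i.e. y = 1.5·x.
Substitute into the budget 2·x + (8/3)·y = 36: 6·x = 36, so x* = 6 and y* = 1.5·6 = 9.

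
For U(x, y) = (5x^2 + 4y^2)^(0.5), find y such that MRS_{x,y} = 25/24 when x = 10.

For CES with ρ = 2, MRS = (5/4)·(y/x)^(-1).
Setting (5/4)·(y/10)^(-1) = 25/24 gives (y/10)^(-1) = 5/6, so y/10 = 1.2 and y = 12.

y = 12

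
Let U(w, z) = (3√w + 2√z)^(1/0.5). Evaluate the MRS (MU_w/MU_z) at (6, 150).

MRS = 7.5

For CES with ρ = 0.5, MRS = (3/2)·√(z/w).
At (6, 150): MRS = 7.5.
That is, one extra unit of w is worth 7.5 units of z at the margin.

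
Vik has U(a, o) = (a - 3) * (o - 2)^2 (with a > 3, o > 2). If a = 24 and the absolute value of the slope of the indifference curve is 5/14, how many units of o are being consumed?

o = 17

MU_a = (o−2)^2, MU_o = 2·(a−3)·(o−2).
MRS = (1/2)·(o−2)/(a−3).
Substitute a = 24: MRS = (o − 2)/42. Setting this equal to 5/14 gives o − 2 = (5/14)·42 = 15, so o = 17.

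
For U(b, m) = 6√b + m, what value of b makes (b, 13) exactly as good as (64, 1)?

U(64, 1) = 49.
Set U(b, 13) = 49 and solve.
With m = 13: 6√b = 49 − 13 = 36, so √b = 6 and b = 36.
Check: U(36, 13) = 49.

b = 36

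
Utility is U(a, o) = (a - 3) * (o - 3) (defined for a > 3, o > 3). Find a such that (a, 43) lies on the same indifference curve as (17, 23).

U(17, 23) = 280.
Set U(a, 43) = 280 and solve.
With o = 43: (43 − 3) = 40, so (a − 3) = 280/40 = 7.
So a = 3 + 7 = 10.
Check: U(10, 43) = 280.

a = 10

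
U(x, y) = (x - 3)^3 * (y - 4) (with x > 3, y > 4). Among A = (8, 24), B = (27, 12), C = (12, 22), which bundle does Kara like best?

Evaluate utility at each bundle:
U(A) = 2500.
U(B) = 110592.
U(C) = 13122.
Highest utility is B, so B ≻ C ≻ A.

Bundle B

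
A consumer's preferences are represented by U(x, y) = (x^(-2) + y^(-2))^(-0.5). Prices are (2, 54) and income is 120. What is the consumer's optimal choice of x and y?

x* = 6, y* = 2

For CES with ρ = -2, MRS = (y/x)^3.
Tangency: set MRS = p_x/p_y = 2/54 = 1/27.
So (y/x)^3 = 1/27; taking the cube root, y/x = 1/3, i.e. y = (1/3)·x.
Substitute into the budget 2·x + 54·y = 120: 20·x = 120, so x* = 6 and y* = (1/3)·6 = 2.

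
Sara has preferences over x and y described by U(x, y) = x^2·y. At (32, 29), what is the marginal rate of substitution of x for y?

MU_x = 2·x·y and MU_y = x^2.
MRS = MU_x/MU_y = (2/1)·y/x.
At (32, 29): MRS = 29/16.
The indifference curve has slope −29/16 at this bundle.

MRS = 29/16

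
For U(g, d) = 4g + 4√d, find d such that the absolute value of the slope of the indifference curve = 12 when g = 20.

MU_g = 4, MU_d = 4/(2√d).
MRS = 4 ÷ (4/(2√d)).
MRS depends only on d: 2·√d = 12 ⇒ √d = 12/2 = 6 ⇒ d = 36.

d = 36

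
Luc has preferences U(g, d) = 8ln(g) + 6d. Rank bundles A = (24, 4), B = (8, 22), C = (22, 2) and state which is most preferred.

Evaluate utility at each bundle:
U(A) = 49.424.
U(B) = 148.636.
U(C) = 36.728.
Highest utility is B, so B ≻ A ≻ C.

Bundle B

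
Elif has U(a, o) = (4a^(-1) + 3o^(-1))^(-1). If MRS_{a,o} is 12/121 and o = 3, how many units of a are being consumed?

For CES with ρ = -1, MRS = (4/3)·(o/a)^2.
Setting (4/3)·(3/a)^2 = 12/121 gives (3/a)^2 = 9/121, so 3/a = 3/11 and a = 11.

a = 11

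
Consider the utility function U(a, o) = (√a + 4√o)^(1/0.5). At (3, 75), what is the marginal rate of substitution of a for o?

MRS = 1.25

For CES with ρ = 0.5, MRS = (1/4)·√(o/a).
At (3, 75): MRS = 1.25.
So at (3, 75) the consumer would give up 1.25 units of o for one more unit of a.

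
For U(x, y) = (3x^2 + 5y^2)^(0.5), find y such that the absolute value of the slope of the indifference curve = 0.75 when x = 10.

For CES with ρ = 2, MRS = (3/5)·(y/x)^(-1).
Setting (3/5)·(y/10)^(-1) = 0.75 gives (y/10)^(-1) = 1.25, so y/10 = 0.8 and y = 8.

y = 8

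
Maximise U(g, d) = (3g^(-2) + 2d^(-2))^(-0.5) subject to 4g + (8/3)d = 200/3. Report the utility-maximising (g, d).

g* = 10, d* = 10

For CES with ρ = -2, MRS = (3/2)·(d/g)^3.
Tangency: set MRS = p_g/p_d = 4/(8/3) = 1.5.
So (d/g)^3 = 1; taking the cube root, d/g = 1, i.e. d = g.
Substitute into the budget 4·g + (8/3)·d = 200/3: (20/3)·g = 200/3, so g* = 10 and d* = 10.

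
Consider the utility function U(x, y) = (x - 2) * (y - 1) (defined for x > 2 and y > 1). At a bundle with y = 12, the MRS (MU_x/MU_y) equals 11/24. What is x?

x = 26

MU_x = (y−1), MU_y = (x−2).
MRS = (y−1)/(x−2).
Substitute y = 12: MRS = 11/(x − 2). Setting this equal to 11/24 gives x − 2 = 11/(11/24) = 24, so x = 26.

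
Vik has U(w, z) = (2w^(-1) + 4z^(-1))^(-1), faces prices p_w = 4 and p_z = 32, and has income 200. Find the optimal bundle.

For CES with ρ = -1, MRS = (2/4)·(z/w)^2.
Tangency: set MRS = p_w/p_z = 4/32 = 0.125.
So (z/w)^2 = 0.25; taking the square root, z/w = 0.5, i.e. z = 0.5·w.
Substitute into the budget 4·w + 32·z = 200: 20·w = 200, so w* = 10 and z* = 0.5·10 = 5.

w* = 10, z* = 5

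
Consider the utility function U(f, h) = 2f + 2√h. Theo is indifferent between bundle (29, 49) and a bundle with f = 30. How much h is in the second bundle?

h = 36

U(29, 49) = 72.
Set U(30, h) = 72 and solve.
With f = 30: 2√h = 72 − 2·30 = 12, so √h = 6 and h = 36.
Check: U(30, 36) = 72.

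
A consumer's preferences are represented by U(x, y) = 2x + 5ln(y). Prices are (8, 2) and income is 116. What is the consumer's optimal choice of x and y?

x* = 12, y* = 10

MU_x = 2, MU_y = 5/y.
MRS = 2 ÷ (5/y).
Tangency: set MRS = p_x/p_y = 8/2 = 4.
MRS depends only on y: 0.4·y = 4 ⇒ y* = 4/0.4 = 10.
From the budget, 8·x = 116 − 2·10 = 96, so x* = 12.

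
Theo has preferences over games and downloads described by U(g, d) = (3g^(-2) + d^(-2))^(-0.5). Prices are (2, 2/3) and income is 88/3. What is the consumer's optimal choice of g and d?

For CES with ρ = -2, MRS = (3/1)·(d/g)^3.
Tangency: set MRS = p_g/p_d = 2/(2/3) = 3.
So (d/g)^3 = 1; taking the cube root, d/g = 1, i.e. d = g.
Substitute into the budget 2·g + (2/3)·d = 88/3: (8/3)·g = 88/3, so g* = 11 and d* = 11.

g* = 11, d* = 11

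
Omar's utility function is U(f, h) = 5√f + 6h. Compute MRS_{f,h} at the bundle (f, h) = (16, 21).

MRS = 5/48

MU_f = 5/(2√f), MU_h = 6.
MRS = 5/(2√f) ÷ 6.
At (16, 21): MRS = 5/48.
That is, one extra unit of f is worth 5/48 units of h at the margin.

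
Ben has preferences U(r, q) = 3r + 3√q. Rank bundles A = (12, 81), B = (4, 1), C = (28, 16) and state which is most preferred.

Bundle C

Evaluate utility at each bundle:
U(A) = 63.000.
U(B) = 15.000.
U(C) = 96.000.
Highest utility is C, so C ≻ A ≻ B.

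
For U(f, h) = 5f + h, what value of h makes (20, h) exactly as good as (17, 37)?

U(17, 37) = 122.
Set U(20, h) = 122 and solve.
5·20 + h = 122 ⇒ h = 22 ⇒ h = 22.
Check: U(20, 22) = 122.

h = 22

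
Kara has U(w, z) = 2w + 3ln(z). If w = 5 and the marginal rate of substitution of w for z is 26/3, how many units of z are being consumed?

MU_w = 2, MU_z = 3/z.
MRS = 2 ÷ (3/z).
MRS depends only on z: (2/3)·z = 26/3 ⇒ z = (26/3)/(2/3) = 13.

z = 13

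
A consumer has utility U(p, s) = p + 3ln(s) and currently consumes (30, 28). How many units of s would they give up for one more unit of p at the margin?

MU_p = 1, MU_s = 3/s.
MRS = 1 ÷ (3/s).
At (30, 28): MRS = 28/3.
The indifference curve has slope −28/3 at this bundle.

MRS = 28/3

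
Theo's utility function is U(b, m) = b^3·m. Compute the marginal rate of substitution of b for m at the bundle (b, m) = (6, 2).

MU_b = 3·b^2·m and MU_m = b^3.
MRS = MU_b/MU_m = (3/1)·m/b.
At (6, 2): MRS = 1.
The indifference curve has slope −1 at this bundle.

MRS = 1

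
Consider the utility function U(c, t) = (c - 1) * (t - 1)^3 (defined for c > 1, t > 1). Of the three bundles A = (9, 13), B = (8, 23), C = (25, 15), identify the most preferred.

Evaluate utility at each bundle:
U(A) = 13824.
U(B) = 74536.
U(C) = 65856.
Highest utility is B, so B ≻ C ≻ A.

Bundle B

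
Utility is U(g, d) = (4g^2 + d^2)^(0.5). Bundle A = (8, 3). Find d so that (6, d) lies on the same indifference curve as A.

U depends on (g, d) only through S = 4g^2 + d^2, so equal utility means equal S. At (8, 3): S = 265.
With g = 6: 4·6^2 = 144, so d^2 = 265 − 144 = 121.
Hence d = √121 = 11.
Check: U(6, 11) = 16.2788.

d = 11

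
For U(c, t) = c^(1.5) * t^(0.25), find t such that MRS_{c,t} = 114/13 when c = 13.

t = 19

MU_c = 1.5·√c·t^(0.25) and MU_t = 0.25·c^(1.5)·t^(-0.75).
MRS = MU_c/MU_t = (6)·t/c.
Substitute c = 13: MRS = t/(13/6). Setting t/(13/6) = 114/13 gives t = (114/13)·(13/6) = 19.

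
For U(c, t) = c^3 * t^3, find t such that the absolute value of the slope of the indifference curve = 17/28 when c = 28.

t = 17

MU_c = 3·c^2·t^3 and MU_t = 3·c^3·t^2.
MRS = MU_c/MU_t = t/c.
Substitute c = 28: MRS = t/28. Setting t/28 = 17/28 gives t = (17/28)·28 = 17.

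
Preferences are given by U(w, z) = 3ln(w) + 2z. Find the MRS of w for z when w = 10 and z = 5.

MRS = 0.15

MU_w = 3/w, MU_z = 2.
MRS = 3/w ÷ 2.
At (10, 5): MRS = 0.15.
That is, one extra unit of w is worth 0.15 units of z at the margin.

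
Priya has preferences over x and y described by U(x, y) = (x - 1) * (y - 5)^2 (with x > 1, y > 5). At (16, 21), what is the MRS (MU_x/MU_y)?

MU_x = (y−5)^2, MU_y = 2·(x−1)·(y−5).
MRS = (1/2)·(y−5)/(x−1).
At (16, 21): MRS = 8/15.
That is, one extra unit of x is worth 8/15 units of y at the margin.

MRS = 8/15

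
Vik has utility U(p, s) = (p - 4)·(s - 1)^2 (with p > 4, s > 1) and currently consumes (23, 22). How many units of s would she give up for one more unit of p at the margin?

MRS = 21/38

MU_p = (s−1)^2, MU_s = 2·(p−4)·(s−1).
MRS = (1/2)·(s−1)/(p−4).
At (23, 22): MRS = 21/38.
That is, one extra unit of p is worth 21/38 units of s at the margin.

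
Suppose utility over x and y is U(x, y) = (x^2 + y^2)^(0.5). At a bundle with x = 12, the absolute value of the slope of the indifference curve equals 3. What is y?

For CES with ρ = 2, MRS = (y/x)^(-1).
Setting (y/12)^(-1) = 3 gives y/12 = 1/3 and y = 4.

y = 4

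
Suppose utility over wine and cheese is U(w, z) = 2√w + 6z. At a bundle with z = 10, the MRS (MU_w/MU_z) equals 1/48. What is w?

w = 64

MU_w = 2/(2√w), MU_z = 6.
MRS = 2/(2√w) ÷ 6.
MRS depends only on w: (1/6)/√w = 1/48 ⇒ √w = (1/6)/(1/48) = 8 ⇒ w = 64.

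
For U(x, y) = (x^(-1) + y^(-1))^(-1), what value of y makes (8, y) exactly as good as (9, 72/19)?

y = 4

U depends on (x, y) only through S = x^(-1) + y^(-1), so equal utility means equal S. At (9, 72/19): S = 0.375.
With x = 8: 8^(-1) = 0.125, so y^(-1) = 0.375 − 0.125 = 0.25.
Hence y = 1/0.25 = 4.
Check: U(8, 4) = 2.6667.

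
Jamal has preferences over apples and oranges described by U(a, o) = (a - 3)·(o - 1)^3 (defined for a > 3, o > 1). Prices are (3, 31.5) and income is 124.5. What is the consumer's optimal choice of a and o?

MU_a = (o−1)^3, MU_o = 3·(a−3)·(o−1)^2.
MRS = (1/3)·(o−1)/(a−3).
Tangency: set MRS = p_a/p_o = 3/31.5 = 2/21.
So (1/3)·(o − 1)/(a − 3) = 2/21, i.e. (o − 1) = (2/7)·(a − 3).
Rewrite the budget in excess-of-subsistence terms: 3·(a − 3) + 31.5·(o − 1) = 124.5 − 3·3 − 31.5·1 = 84.
Substituting, 12·(a − 3) = 84, so a − 3 = 7 and a* = 10.
Then o − 1 = (2/7)·7 = 2, so o* = 3.

a* = 10, o* = 3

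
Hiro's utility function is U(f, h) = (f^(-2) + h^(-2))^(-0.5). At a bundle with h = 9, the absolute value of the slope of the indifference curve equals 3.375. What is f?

For CES with ρ = -2, MRS = (h/f)^3.
Setting (9/f)^3 = 3.375 gives 9/f = 1.5 and f = 6.

f = 6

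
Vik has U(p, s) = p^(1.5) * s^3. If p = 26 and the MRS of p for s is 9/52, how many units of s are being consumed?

s = 9

MU_p = 1.5·√p·s^3 and MU_s = 3·p^(1.5)·s^2.
MRS = MU_p/MU_s = (0.5)·s/p.
Substitute p = 26: MRS = s/52. Setting s/52 = 9/52 gives s = (9/52)·52 = 9.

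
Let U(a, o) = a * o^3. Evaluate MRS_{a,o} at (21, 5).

MU_a = o^3 and MU_o = 3·a·o^2.
MRS = MU_a/MU_o = (1/3)·o/a.
At (21, 5): MRS = 5/63.
So at (21, 5) the consumer would give up 5/63 units of o for one more unit of a.

MRS = 5/63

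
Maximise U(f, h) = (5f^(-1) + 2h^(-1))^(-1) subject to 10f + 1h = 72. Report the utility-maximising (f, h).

For CES with ρ = -1, MRS = (5/2)·(h/f)^2.
Tangency: set MRS = p_f/p_h = 10/1 = 10.
So (h/f)^2 = 4; taking the square root, h/f = 2, i.e. h = 2·f.
Substitute into the budget 10·f + 1·h = 72: 12·f = 72, so f* = 6 and h* = 2·6 = 12.

f* = 6, h* = 12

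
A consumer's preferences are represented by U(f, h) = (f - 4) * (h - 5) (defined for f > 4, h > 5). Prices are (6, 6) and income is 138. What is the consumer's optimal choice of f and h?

f* = 11, h* = 12

MU_f = (h−5), MU_h = (f−4).
MRS = (h−5)/(f−4).
Tangency: set MRS = p_f/p_h = 6/6 = 1.
So (h − 5)/(f − 4) = 1, i.e. (h − 5) = (f − 4).
Rewrite the budget in excess-of-subsistence terms: 6·(f − 4) + 6·(h − 5) = 138 − 6·4 − 6·5 = 84.
Substituting, 12·(f − 4) = 84, so f − 4 = 7 and f* = 11.
Then h − 5 = 7, so h* = 12.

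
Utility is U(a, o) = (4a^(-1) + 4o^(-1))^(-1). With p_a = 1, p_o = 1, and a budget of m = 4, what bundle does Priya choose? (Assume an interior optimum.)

a* = 2, o* = 2

For CES with ρ = -1, MRS = (o/a)^2.
Tangency: set MRS = p_a/p_o = 1/1 = 1.
So (o/a)^2 = 1; taking the square root, o/a = 1, i.e. o = a.
Substitute into the budget 1·a + 1·o = 4: 2·a = 4, so a* = 2 and o* = 2.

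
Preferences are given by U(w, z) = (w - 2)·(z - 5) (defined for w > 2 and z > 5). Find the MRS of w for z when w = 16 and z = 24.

MRS = 19/14

MU_w = (z−5), MU_z = (w−2).
MRS = (z−5)/(w−2).
At (16, 24): MRS = 19/14.
The indifference curve has slope −19/14 at this bundle.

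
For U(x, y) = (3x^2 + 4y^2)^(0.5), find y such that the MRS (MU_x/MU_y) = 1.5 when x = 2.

For CES with ρ = 2, MRS = (3/4)·(y/x)^(-1).
Setting (3/4)·(y/2)^(-1) = 1.5 gives (y/2)^(-1) = 2, so y/2 = 0.5 and y = 1.

y = 1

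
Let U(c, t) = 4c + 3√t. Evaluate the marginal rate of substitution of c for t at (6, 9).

MU_c = 4, MU_t = 3/(2√t).
MRS = 4 ÷ (3/(2√t)).
At (6, 9): MRS = 8.
The indifference curve has slope −8 at this bundle.

MRS = 8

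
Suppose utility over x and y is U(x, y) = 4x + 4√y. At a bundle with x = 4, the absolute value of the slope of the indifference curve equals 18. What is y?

y = 81

MU_x = 4, MU_y = 4/(2√y).
MRS = 4 ÷ (4/(2√y)).
MRS depends only on y: 2·√y = 18 ⇒ √y = 18/2 = 9 ⇒ y = 81.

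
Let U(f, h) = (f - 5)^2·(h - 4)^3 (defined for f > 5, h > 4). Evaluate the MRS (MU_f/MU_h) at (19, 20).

MRS = 16/21

MU_f = 2·(f−5)·(h−4)^3, MU_h = 3·(f−5)^2·(h−4)^2.
MRS = (2/3)·(h−4)/(f−5).
At (19, 20): MRS = 16/21.
That is, one extra unit of f is worth 16/21 units of h at the margin.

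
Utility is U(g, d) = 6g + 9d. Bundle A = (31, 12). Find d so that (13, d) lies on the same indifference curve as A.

U(31, 12) = 294.
Set U(13, d) = 294 and solve.
6·13 + 9d = 294 ⇒ 9d = 216 ⇒ d = 24.
Check: U(13, 24) = 294.

d = 24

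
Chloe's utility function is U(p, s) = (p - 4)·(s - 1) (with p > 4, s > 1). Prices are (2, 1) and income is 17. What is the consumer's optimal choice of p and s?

p* = 6, s* = 5

MU_p = (s−1), MU_s = (p−4).
MRS = (s−1)/(p−4).
Tangency: set MRS = p_p/p_s = 2/1 = 2.
So (s − 1)/(p − 4) = 2, i.e. (s − 1) = 2·(p − 4).
Rewrite the budget in excess-of-subsistence terms: 2·(p − 4) + 1·(s − 1) = 17 − 2·4 − 1·1 = 8.
Substituting, 4·(p − 4) = 8, so p − 4 = 2 and p* = 6.
Then s − 1 = 2·2 = 4, so s* = 5.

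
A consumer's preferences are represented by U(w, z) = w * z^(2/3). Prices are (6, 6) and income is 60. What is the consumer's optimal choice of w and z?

w* = 6, z* = 4

MU_w = z^(2/3) and MU_z = 2/3·w·z^(-1/3).
MRS = MU_w/MU_z = (1.5)·z/w.
Tangency: set MRS = p_w/p_z = 6/6 = 1.
So (1.5)·z/w = 1, i.e. z = (2/3)·w.
Substitute into the budget 6·w + 6·z = 60: 10·w = 60, so w* = 6.
Then z* = (2/3)·6 = 4.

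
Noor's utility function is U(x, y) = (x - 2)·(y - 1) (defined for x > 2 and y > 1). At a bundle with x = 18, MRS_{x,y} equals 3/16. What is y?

MU_x = (y−1), MU_y = (x−2).
MRS = (y−1)/(x−2).
Substitute x = 18: MRS = (y − 1)/16. Setting this equal to 3/16 gives y − 1 = (3/16)·16 = 3, so y = 4.

y = 4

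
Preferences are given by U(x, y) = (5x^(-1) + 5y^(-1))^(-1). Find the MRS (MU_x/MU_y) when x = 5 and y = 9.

MRS = 81/25

For CES with ρ = -1, MRS = (y/x)^2.
At (5, 9): MRS = 81/25.
So at (5, 9) the consumer would give up 81/25 units of y for one more unit of x.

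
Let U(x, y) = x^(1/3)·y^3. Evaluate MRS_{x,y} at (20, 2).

MU_x = 1/3·x^(-2/3)·y^3 and MU_y = 3·x^(1/3)·y^2.
MRS = MU_x/MU_y = (1/9)·y/x.
At (20, 2): MRS = 1/90.
The indifference curve has slope −1/90 at this bundle.

MRS = 1/90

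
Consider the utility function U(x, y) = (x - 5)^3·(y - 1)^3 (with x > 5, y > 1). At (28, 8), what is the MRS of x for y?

MU_x = 3·(x−5)^2·(y−1)^3, MU_y = 3·(x−5)^3·(y−1)^2.
MRS = (y−1)/(x−5).
At (28, 8): MRS = 7/23.
The indifference curve has slope −7/23 at this bundle.

MRS = 7/23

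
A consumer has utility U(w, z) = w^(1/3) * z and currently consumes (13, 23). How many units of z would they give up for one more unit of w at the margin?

MU_w = 1/3·w^(-2/3)·z and MU_z = w^(1/3).
MRS = MU_w/MU_z = (1/3)·z/w.
At (13, 23): MRS = 23/39.
So at (13, 23) the consumer would give up 23/39 units of z for one more unit of w.

MRS = 23/39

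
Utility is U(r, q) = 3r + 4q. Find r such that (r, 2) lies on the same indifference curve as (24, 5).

U(24, 5) = 92.
Set U(r, 2) = 92 and solve.
3r + 4·2 = 92 ⇒ 3r = 84 ⇒ r = 28.
Check: U(28, 2) = 92.

r = 28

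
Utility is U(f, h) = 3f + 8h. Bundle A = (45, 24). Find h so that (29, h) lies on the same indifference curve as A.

U(45, 24) = 327.
Set U(29, h) = 327 and solve.
3·29 + 8h = 327 ⇒ 8h = 240 ⇒ h = 30.
Check: U(29, 30) = 327.

h = 30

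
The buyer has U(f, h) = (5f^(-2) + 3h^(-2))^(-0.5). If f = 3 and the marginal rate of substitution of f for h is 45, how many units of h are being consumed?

For CES with ρ = -2, MRS = (5/3)·(h/f)^3.
Setting (5/3)·(h/3)^3 = 45 gives (h/3)^3 = 27, so h/3 = 3 and h = 9.

h = 9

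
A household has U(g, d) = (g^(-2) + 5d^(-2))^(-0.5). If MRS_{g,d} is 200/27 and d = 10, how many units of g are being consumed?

g = 3

For CES with ρ = -2, MRS = (1/5)·(d/g)^3.
Setting (1/5)·(10/g)^3 = 200/27 gives (10/g)^3 = 1000/27, so 10/g = 10/3 and g = 3.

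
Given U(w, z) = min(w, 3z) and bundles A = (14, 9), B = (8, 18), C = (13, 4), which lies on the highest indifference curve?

Bundle A

Evaluate utility at each bundle:
U(A) = 14.
U(B) = 8.
U(C) = 12.
Highest utility is A, so A ≻ C ≻ B.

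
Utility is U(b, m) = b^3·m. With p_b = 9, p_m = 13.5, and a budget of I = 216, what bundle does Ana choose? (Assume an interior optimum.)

MU_b = 3·b^2·m and MU_m = b^3.
MRS = MU_b/MU_m = (3/1)·m/b.
Tangency: set MRS = p_b/p_m = 9/13.5 = 2/3.
So (3/1)·m/b = 2/3, i.e. m = (2/9)·b.
Substitute into the budget 9·b + 13.5·m = 216: 12·b = 216, so b* = 18.
Then m* = (2/9)·18 = 4.

b* = 18, m* = 4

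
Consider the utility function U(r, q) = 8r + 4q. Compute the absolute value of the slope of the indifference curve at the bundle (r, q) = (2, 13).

MU_r = 8, MU_q = 4, so MRS = 8/4 = 2 at every bundle.
At (2, 13): MRS = 2.
That is, one extra unit of r is worth 2 units of q at the margin.

MRS = 2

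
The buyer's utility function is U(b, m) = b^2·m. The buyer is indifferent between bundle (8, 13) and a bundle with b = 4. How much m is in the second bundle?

U(8, 13) = 832.
Set U(4, m) = 832 and solve.
With b = 4: 4^2 = 16, so m = 832/16 = 52.
Check: U(4, 52) = 832.

m = 52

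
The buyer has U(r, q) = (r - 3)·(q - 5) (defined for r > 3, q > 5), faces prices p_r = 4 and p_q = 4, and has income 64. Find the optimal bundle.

MU_r = (q−5), MU_q = (r−3).
MRS = (q−5)/(r−3).
Tangency: set MRS = p_r/p_q = 4/4 = 1.
So (q − 5)/(r − 3) = 1, i.e. (q − 5) = (r − 3).
Rewrite the budget in excess-of-subsistence terms: 4·(r − 3) + 4·(q − 5) = 64 − 4·3 − 4·5 = 32.
Substituting, 8·(r − 3) = 32, so r − 3 = 4 and r* = 7.
Then q − 5 = 4, so q* = 9.

r* = 7, q* = 9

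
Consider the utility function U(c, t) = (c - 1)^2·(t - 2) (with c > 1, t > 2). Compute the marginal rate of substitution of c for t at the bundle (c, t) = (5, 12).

MRS = 5

MU_c = 2·(c−1)·(t−2), MU_t = (c−1)^2.
MRS = (2/1)·(t−2)/(c−1).
At (5, 12): MRS = 5.
So at (5, 12) the consumer would give up 5 units of t for one more unit of c.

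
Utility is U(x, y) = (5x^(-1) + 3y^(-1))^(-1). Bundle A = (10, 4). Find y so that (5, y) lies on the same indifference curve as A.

U depends on (x, y) only through S = 5x^(-1) + 3y^(-1), so equal utility means equal S. At (10, 4): S = 1.25.
With x = 5: 5·5^(-1) = 1, so 3y^(-1) = 1.25 − 1 = 0.25, i.e. y^(-1) = 1/12.
Hence y = 1/(1/12) = 12.
Check: U(5, 12) = 0.8.

y = 12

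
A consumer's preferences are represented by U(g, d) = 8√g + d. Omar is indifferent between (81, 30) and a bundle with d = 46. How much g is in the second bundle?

U(81, 30) = 102.
Set U(g, 46) = 102 and solve.
With d = 46: 8√g = 102 − 46 = 56, so √g = 7 and g = 49.
Check: U(49, 46) = 102.

g = 49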